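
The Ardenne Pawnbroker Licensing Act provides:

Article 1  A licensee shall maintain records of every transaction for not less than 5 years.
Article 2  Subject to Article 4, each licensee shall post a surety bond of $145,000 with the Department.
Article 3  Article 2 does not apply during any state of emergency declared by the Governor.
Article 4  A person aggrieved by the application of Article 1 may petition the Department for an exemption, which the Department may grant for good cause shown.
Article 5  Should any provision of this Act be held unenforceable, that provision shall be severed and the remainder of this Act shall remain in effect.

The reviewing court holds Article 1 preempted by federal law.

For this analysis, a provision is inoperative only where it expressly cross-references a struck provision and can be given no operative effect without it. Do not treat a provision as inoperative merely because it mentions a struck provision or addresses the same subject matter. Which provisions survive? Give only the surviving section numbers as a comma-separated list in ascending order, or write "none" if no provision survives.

Article 1 is struck. Article 4 operates only by reference to Article 1, so it falls with Article 1. Although Article 2 refers to Article 4, its operative terms do not depend on Article 4, so it remains in effect. Under the severability clause in Article 5, the remaining provisions continue in force. The provisions still in force are Article 2, Article 3, and Article 5.

2, 3, 5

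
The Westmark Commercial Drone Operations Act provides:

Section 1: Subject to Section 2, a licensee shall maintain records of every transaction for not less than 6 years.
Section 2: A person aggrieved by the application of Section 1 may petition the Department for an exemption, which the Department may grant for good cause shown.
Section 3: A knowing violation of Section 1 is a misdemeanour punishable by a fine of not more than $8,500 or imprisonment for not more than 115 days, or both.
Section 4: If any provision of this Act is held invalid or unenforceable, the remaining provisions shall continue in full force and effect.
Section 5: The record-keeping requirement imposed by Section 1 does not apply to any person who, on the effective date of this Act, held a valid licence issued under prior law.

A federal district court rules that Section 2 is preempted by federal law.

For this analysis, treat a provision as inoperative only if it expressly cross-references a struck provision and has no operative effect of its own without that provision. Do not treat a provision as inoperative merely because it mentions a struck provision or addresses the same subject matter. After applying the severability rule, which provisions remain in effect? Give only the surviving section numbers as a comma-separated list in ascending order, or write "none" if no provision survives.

1, 3, 4, 5

Section 2 is struck. Although Section 1 refers to Section 2, its operative terms do not depend on Section 2, so it remains in effect. No other provision's operative terms depend on Section 2. Under the severability clause in Section 4, the remaining provisions continue in force. That leaves Section 1, Section 3, Section 4, and Section 5 in effect.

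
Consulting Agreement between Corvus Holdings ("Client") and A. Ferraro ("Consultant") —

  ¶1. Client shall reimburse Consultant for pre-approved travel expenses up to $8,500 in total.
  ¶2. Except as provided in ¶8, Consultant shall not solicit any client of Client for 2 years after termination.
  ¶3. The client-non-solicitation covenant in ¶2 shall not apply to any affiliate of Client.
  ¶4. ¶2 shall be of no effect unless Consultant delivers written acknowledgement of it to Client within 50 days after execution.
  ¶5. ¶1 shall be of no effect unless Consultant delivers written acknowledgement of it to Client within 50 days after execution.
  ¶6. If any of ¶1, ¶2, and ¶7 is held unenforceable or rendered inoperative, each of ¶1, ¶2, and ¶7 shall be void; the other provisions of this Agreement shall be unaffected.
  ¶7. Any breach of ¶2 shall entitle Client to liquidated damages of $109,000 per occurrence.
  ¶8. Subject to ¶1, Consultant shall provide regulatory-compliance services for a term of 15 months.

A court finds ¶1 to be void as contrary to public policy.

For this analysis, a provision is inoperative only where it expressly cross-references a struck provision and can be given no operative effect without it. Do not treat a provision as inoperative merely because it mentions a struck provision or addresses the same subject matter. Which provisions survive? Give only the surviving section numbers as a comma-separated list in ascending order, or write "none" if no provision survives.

6, 8

¶1 is struck. ¶5 merely fixes the acknowledgement condition for ¶1; with ¶1 gone it has nothing to operate on and falls away. Although ¶8 refers to ¶1, its operative terms do not depend on ¶1, so it remains in effect. ¶6 declares ¶1, ¶2, and ¶7 mutually dependent; since one of them has fallen, all of them are of no effect. That brings down ¶2 and ¶7 as well. ¶3 and ¶4 in turn depend solely on a provision now struck and likewise fall. The remainder continues in force under ¶6. ¶6 and ¶8 remain in effect.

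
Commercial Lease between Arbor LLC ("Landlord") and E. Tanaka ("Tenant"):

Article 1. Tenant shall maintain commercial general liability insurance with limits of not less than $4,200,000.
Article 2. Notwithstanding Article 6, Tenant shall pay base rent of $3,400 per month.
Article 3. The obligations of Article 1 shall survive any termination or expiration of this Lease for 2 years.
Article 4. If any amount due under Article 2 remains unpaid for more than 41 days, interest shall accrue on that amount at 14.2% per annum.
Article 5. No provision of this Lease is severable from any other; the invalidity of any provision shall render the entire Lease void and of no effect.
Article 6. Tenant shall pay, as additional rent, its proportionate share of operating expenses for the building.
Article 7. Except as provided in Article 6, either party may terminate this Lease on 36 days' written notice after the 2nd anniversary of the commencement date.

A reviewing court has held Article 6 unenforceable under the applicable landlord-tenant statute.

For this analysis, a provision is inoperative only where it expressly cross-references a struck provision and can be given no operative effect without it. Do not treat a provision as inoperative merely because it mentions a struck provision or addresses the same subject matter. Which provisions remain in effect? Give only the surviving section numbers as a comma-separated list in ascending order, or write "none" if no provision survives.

Article 6 is struck. Nothing else in the Lease is defined by reference to Article 6. Article 5 provides that the Lease is not severable, so the invalidity of any one provision voids the entire Lease. No provision of the Lease survives.

none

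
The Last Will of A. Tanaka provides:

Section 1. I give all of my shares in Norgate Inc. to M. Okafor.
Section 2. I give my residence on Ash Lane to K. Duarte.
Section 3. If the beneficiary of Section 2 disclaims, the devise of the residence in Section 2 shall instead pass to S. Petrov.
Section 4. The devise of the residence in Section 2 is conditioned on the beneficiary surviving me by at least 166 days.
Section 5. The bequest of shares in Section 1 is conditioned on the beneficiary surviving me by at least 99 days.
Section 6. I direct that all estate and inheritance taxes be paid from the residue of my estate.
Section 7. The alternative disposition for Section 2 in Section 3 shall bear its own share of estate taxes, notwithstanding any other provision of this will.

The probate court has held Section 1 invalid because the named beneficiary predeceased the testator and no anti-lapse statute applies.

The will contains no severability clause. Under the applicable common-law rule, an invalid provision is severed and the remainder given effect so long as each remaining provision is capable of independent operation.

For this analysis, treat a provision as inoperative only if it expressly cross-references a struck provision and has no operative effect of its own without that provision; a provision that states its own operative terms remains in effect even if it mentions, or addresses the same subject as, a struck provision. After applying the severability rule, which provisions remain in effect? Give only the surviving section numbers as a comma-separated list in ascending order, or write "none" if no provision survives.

Section 1 is struck. Section 5 has no operative effect of its own apart from Section 1 and is therefore inoperative. Under the stated default rule, only provisions that cannot operate independently fall away; the rest are enforced. The provisions still in force are Section 2, Section 3, Section 4, Section 6, and Section 7.

2, 3, 4, 6, 7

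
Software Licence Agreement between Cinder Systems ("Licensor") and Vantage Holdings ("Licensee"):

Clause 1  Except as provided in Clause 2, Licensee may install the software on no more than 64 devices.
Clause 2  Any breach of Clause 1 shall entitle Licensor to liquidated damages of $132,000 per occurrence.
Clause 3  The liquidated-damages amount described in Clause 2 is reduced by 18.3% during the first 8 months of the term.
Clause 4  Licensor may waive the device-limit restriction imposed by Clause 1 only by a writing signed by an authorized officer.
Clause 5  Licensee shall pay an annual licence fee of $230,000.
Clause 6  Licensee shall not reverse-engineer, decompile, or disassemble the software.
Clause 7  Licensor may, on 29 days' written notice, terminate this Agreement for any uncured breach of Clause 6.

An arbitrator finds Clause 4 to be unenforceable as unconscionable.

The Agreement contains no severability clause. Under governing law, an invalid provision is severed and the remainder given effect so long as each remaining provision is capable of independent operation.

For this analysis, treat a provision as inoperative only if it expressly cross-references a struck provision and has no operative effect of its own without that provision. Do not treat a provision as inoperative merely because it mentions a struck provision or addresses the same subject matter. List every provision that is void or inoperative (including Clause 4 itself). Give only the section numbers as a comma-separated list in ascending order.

Clause 4 is struck. Nothing else in the Agreement is defined by reference to Clause 4. Under the stated default rule, only provisions that cannot operate independently fall away; the rest are enforced. Clause 1, Clause 2, Clause 3, Clause 5, Clause 6, and Clause 7 remain in effect.

4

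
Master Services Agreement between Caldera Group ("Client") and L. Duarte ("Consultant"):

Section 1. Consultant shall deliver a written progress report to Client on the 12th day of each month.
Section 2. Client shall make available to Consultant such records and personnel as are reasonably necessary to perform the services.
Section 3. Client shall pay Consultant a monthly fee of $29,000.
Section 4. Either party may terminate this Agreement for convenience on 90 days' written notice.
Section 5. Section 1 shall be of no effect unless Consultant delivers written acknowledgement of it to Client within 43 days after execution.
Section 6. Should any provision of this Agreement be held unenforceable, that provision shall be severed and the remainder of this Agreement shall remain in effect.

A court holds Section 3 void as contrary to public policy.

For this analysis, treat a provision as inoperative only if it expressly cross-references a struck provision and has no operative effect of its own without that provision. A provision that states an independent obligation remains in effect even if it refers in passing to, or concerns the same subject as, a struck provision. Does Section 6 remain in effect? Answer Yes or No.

Yes

Section 3 is struck. Nothing else in the Agreement is defined by reference to Section 3. Section 6 is a severability clause and preserves every provision that can still be given independent effect. That leaves Section 1, Section 2, Section 4, Section 5, and Section 6 in effect. Section 6 is among the surviving provisions, so the answer is yes.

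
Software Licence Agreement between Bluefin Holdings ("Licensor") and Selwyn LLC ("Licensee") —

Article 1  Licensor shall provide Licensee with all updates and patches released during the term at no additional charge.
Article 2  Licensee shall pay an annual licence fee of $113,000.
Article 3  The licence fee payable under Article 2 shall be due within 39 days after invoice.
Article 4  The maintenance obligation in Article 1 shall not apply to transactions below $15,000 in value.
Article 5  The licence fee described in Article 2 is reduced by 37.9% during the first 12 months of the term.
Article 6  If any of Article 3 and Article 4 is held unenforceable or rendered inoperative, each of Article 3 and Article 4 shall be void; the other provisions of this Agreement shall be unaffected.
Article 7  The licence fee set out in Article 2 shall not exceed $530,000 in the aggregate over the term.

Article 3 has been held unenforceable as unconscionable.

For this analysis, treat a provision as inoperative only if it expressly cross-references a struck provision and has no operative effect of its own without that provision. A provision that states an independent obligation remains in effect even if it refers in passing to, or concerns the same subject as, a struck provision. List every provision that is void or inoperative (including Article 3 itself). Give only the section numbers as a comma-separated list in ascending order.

Article 3 is struck. Nothing else in the Agreement is defined by reference to Article 3. Article 6 declares Article 3 and Article 4 mutually dependent; since one of them has fallen, all of them are of no effect. That brings down Article 4 as well. The remainder continues in force under Article 6. Article 1, Article 2, Article 5, Article 6, and Article 7 remain in effect.

3, 4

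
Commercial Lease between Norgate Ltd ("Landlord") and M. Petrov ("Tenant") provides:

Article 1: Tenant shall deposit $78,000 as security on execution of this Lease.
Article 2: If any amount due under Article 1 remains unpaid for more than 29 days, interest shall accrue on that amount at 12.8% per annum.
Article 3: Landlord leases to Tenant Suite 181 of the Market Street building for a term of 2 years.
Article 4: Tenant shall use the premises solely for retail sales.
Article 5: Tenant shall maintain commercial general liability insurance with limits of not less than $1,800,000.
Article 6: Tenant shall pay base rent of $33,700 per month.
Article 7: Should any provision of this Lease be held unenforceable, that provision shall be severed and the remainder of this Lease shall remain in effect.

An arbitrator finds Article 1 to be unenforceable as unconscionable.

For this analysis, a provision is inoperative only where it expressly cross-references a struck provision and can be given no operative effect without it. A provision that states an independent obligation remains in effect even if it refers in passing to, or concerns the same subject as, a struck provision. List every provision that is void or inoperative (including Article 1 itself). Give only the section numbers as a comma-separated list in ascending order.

Article 1 is struck. Article 2 has no operative effect of its own apart from Article 1 and is therefore inoperative. Article 7 is a severability clause and preserves every provision that can still be given independent effect. The provisions still in force are Article 3, Article 4, Article 5, Article 6, and Article 7.

1, 2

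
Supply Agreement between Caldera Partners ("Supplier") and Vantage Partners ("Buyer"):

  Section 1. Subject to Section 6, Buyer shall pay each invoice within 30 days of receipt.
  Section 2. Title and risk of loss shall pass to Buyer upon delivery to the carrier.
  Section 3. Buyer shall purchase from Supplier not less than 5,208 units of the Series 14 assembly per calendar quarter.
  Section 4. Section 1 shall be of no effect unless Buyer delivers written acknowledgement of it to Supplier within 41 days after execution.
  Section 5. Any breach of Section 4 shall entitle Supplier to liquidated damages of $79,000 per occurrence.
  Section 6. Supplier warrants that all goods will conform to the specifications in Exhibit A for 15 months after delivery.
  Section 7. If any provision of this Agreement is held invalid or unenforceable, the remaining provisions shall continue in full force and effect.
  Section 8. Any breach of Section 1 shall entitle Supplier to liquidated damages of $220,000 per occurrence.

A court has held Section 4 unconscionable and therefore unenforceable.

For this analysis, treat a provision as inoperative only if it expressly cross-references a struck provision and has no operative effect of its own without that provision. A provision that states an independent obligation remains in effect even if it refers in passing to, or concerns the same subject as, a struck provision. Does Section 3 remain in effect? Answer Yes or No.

Section 4 is struck. Section 5 operates only by reference to Section 4, so it falls with Section 4. Section 7 is a severability clause and preserves every provision that can still be given independent effect. The provisions still in force are Section 1, Section 2, Section 3, Section 6, Section 7, and Section 8. Section 3 is among the surviving provisions, so the answer is yes.

Yes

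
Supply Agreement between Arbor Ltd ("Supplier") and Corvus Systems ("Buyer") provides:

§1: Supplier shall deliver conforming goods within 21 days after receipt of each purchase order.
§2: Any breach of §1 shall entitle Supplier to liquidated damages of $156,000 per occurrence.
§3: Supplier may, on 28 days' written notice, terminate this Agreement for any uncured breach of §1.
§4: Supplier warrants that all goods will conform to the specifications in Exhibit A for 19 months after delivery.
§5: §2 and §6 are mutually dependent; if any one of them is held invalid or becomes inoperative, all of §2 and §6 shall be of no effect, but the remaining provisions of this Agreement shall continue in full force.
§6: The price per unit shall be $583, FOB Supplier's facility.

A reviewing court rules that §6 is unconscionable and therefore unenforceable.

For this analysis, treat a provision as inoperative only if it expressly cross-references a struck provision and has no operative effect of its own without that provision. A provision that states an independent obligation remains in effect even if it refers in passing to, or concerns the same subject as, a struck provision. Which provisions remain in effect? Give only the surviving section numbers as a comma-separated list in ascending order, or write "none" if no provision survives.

§6 is struck. No other provision's operative terms depend on §6. §5 declares §2 and §6 mutually dependent; since one of them has fallen, all of them are of no effect. That brings down §2 as well. The remainder continues in force under §5. §1, §3, §4, and §5 remain in effect.

1, 3, 4, 5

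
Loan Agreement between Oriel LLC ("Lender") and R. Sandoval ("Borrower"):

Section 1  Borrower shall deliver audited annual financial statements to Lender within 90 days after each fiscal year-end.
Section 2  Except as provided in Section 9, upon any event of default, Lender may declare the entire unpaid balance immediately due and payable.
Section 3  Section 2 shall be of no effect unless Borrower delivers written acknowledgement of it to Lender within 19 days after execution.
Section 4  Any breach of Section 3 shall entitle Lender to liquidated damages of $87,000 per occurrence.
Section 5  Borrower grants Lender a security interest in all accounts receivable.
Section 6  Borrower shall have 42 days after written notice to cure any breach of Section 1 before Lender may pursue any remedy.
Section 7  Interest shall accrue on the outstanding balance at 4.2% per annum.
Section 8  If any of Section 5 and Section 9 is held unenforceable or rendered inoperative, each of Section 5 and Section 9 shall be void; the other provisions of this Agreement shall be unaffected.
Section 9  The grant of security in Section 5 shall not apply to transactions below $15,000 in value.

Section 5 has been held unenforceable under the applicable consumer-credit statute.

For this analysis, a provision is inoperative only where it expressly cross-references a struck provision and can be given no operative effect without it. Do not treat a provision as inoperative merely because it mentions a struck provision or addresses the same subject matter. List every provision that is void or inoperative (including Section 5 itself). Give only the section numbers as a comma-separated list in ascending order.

Section 5 is struck. Section 9 does nothing except set the carve-out from the grant of security by reference to Section 5; with Section 5 gone it has no independent effect and is inoperative. Section 2 mentions Section 9 but its own obligation stands independently of Section 9, so Section 2 is not affected. Section 8 declares Section 5 and Section 9 mutually dependent; since one of them has fallen, all of them are of no effect. The remainder continues in force under Section 8. The provisions still in force are Section 1, Section 2, Section 3, Section 4, Section 6, Section 7, and Section 8.

5, 9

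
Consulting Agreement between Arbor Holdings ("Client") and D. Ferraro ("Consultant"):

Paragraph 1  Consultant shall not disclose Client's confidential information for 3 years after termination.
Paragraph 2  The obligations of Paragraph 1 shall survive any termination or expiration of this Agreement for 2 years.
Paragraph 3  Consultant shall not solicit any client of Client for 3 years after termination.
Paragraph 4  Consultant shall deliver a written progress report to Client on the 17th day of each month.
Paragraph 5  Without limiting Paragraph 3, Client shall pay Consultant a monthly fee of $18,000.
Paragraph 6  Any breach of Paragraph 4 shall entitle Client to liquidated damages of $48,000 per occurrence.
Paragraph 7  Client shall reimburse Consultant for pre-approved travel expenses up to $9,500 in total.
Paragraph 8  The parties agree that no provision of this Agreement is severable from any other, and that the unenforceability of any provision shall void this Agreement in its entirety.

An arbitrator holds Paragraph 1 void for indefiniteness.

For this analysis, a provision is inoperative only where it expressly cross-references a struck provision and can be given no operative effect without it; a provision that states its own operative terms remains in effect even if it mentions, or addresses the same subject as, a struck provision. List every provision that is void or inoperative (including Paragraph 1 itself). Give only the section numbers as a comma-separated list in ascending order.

Paragraph 1 is struck. The only function of Paragraph 2 is the survival period for Paragraph 1, so it cannot stand once Paragraph 1 is removed. Paragraph 8 provides that the Agreement is not severable, so the invalidity of any one provision voids the entire Agreement. No provision of the Agreement survives.

1, 2, 3, 4, 5, 6, 7, 8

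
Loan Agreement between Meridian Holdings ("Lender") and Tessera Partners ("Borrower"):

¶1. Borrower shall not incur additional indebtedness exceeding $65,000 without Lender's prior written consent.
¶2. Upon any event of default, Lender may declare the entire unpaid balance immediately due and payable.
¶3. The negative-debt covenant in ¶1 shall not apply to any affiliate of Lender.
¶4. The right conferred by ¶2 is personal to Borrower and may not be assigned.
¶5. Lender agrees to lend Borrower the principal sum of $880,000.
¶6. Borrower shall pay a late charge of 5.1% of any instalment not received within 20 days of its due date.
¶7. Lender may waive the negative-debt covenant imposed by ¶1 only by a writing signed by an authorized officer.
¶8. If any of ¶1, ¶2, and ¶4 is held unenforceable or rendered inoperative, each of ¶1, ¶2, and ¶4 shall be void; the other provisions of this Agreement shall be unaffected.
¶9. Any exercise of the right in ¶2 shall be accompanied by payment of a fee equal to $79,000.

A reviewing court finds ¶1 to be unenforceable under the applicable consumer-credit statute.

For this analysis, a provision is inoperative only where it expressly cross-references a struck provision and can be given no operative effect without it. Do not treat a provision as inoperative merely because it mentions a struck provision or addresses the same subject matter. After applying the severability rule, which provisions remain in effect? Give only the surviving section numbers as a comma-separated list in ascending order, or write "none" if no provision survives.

¶1 is struck. The whole of ¶3 is the carve-out from the negative-debt covenant, defined by reference to ¶1, so ¶3 cannot stand once ¶1 is removed. ¶7 has no operative effect of its own apart from ¶1 and is therefore inoperative. ¶8 declares ¶1, ¶2, and ¶4 mutually dependent; since one of them has fallen, all of them are of no effect. That brings down ¶2 and ¶4 as well. ¶9 in turn depends solely on a provision now struck and likewise falls. The remainder continues in force under ¶8. ¶5, ¶6, and ¶8 remain in effect.

5, 6, 8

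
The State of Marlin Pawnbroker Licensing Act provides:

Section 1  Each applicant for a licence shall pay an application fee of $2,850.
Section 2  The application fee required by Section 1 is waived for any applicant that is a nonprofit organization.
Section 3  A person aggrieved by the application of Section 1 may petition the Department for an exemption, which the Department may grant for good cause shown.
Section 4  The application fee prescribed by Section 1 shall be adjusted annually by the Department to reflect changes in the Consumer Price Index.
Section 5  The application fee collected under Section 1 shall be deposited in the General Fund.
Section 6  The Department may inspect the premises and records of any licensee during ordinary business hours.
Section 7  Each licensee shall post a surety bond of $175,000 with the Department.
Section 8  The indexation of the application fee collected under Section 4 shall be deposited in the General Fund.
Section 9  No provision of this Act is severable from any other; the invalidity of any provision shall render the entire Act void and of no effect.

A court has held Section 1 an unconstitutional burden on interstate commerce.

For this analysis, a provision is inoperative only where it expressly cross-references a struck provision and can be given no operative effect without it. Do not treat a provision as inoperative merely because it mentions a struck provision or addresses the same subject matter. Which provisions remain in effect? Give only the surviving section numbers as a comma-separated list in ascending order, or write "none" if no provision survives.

none

Section 1 is struck. Section 2 does nothing except set the nonprofit waiver of the application fee by reference to Section 1; with Section 1 gone it has no independent effect and is inoperative. Section 3 merely fixes the exemption procedure for Section 1; with Section 1 gone it has nothing to operate on and falls away. Section 4 does nothing except set the indexation of the application fee by reference to Section 1; with Section 1 gone it has no independent effect and is inoperative. Section 5 has no operative effect of its own apart from Section 1 and is therefore inoperative. Section 8 has no operative effect of its own apart from Section 4 and is therefore inoperative. Section 9 provides that the Act is not severable, so the invalidity of any one provision voids the entire Act. No provision of the Act survives.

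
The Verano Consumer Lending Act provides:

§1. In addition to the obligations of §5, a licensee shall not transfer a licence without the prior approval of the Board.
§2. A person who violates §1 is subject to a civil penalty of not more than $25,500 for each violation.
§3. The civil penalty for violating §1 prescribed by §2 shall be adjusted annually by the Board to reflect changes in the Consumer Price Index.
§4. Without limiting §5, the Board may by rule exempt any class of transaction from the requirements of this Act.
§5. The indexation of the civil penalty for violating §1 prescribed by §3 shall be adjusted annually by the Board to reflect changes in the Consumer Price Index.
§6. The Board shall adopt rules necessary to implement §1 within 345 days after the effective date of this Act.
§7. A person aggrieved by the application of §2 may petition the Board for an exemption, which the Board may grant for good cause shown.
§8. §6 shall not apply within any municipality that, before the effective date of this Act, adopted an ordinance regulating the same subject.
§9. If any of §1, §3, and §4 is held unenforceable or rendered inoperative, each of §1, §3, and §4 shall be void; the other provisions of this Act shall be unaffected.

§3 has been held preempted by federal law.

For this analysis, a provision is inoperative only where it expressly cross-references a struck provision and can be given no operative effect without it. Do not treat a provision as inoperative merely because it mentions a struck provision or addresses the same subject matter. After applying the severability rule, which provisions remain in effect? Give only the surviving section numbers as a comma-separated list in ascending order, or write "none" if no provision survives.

9

§3 is struck. §5 operates only by reference to §3, so it falls with §3. §9 declares §1, §3, and §4 mutually dependent; since one of them has fallen, all of them are of no effect. That brings down §1 and §4 as well. §2, §6, §7, and §8 in turn depend solely on a provision now struck and likewise fall. The remainder continues in force under §9. Only §9 remains in effect.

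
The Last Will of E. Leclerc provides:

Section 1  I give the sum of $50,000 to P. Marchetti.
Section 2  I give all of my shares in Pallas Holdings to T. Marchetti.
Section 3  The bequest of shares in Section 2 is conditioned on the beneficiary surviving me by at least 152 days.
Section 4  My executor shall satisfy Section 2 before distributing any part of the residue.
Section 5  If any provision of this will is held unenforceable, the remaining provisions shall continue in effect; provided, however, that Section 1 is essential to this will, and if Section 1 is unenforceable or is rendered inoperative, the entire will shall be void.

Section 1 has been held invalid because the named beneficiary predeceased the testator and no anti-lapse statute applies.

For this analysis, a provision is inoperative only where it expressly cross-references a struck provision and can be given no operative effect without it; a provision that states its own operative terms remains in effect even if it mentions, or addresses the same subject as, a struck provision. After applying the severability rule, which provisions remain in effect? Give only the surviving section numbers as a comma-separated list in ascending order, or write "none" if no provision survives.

none

Section 1 is struck. Nothing else in the will is defined by reference to Section 1. Section 5 makes Section 1 an essential term, and Section 1 is the provision held invalid; under Section 5, the entire will is therefore void. No provision of the will survives.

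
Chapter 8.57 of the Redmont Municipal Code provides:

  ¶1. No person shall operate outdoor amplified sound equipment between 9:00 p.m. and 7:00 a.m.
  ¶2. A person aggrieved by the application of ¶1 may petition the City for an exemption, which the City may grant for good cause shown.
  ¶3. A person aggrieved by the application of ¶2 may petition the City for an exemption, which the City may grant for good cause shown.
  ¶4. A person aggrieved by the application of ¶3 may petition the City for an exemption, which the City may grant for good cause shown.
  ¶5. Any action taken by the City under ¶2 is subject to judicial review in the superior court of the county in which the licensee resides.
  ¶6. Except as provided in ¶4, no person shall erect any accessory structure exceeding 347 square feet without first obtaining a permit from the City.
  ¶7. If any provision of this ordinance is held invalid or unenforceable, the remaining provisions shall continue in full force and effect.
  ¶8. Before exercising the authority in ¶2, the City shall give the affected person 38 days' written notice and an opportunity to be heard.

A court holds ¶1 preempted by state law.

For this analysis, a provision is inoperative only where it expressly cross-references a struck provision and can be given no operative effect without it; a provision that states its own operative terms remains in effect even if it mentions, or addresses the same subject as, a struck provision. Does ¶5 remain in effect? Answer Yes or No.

No

¶1 is struck. ¶2 has no operative effect of its own apart from ¶1 and is therefore inoperative. ¶3 operates only by reference to ¶2, so it falls with ¶2. The only function of ¶5 is the judicial-review right for ¶2, so it cannot stand once ¶2 is removed. The only function of ¶8 is the notice-and-hearing requirement for ¶2, so it cannot stand once ¶2 is removed. ¶4 has no operative effect of its own apart from ¶3 and is therefore inoperative. Although ¶6 refers to ¶4, its operative terms do not depend on ¶4, so it remains in effect. Under the severability clause in ¶7, the remaining provisions continue in force. That leaves ¶6 and ¶7 in effect. ¶5 is among the inoperative provisions, so the answer is no.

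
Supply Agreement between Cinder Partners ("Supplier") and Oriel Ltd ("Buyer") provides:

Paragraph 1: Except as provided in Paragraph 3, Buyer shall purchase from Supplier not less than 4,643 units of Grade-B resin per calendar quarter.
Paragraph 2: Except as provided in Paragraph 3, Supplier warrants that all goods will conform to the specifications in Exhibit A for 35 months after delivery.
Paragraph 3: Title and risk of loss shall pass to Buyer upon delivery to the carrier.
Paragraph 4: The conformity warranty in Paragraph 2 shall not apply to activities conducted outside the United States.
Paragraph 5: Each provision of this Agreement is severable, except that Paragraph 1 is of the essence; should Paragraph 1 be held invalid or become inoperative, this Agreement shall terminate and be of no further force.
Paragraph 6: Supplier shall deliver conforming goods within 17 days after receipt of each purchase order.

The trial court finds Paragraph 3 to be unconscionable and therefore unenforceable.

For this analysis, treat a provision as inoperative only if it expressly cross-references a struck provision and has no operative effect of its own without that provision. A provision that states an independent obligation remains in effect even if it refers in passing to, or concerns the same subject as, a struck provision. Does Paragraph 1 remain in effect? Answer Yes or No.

Paragraph 3 is struck. Paragraph 2 mentions Paragraph 3 but its own obligation stands independently of Paragraph 3, so Paragraph 2 is not affected. Paragraph 1 mentions Paragraph 3 but its own obligation stands independently of Paragraph 3, so Paragraph 1 is not affected. Nothing else in the Agreement is defined by reference to Paragraph 3. Paragraph 5 makes Paragraph 1 an essential term, but Paragraph 1 is unaffected, so the severability proviso in Paragraph 5 preserves the remaining provisions. That leaves Paragraph 1, Paragraph 2, Paragraph 4, Paragraph 5, and Paragraph 6 in effect. Paragraph 1 is among the surviving provisions, so the answer is yes.

Yes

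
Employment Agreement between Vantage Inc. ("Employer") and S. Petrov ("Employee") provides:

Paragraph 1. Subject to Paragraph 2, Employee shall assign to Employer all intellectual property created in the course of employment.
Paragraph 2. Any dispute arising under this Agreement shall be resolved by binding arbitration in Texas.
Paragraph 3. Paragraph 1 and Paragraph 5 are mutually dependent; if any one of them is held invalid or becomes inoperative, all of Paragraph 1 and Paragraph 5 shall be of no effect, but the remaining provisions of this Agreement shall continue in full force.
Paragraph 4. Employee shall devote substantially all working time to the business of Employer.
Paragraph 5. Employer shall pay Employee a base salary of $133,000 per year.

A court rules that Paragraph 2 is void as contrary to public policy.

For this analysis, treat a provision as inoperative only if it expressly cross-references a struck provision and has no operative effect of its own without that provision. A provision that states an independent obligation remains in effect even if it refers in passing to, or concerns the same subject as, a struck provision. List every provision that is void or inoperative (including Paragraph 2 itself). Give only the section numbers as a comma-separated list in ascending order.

2

Paragraph 2 is struck. Although Paragraph 1 refers to Paragraph 2, its operative terms do not depend on Paragraph 2, so it remains in effect. No other provision's operative terms depend on Paragraph 2. Paragraph 3 ties Paragraph 1 and Paragraph 5 together, but none of those is affected here; the remaining provisions continue in force under Paragraph 3. Paragraph 1, Paragraph 3, Paragraph 4, and Paragraph 5 remain in effect.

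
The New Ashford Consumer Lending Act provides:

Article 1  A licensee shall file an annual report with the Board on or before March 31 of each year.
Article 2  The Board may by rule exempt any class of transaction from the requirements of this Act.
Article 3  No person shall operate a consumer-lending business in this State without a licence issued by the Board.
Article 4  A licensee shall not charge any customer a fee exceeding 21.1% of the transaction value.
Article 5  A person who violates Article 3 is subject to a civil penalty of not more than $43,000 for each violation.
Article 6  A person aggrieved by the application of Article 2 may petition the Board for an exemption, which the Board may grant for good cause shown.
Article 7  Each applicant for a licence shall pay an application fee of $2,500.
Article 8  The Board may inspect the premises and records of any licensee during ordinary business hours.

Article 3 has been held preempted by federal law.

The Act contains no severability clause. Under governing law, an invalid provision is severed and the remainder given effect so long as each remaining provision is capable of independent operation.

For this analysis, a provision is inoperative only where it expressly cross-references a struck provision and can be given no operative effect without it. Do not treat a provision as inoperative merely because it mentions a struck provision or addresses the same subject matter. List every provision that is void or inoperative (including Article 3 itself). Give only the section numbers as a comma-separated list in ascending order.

3, 5

Article 3 is struck. Article 5 operates only by reference to Article 3, so it falls with Article 3. With no severability clause, the stated default rule severs what cannot stand and enforces each remaining provision that can operate on its own. Article 1, Article 2, Article 4, Article 6, Article 7, and Article 8 remain in effect.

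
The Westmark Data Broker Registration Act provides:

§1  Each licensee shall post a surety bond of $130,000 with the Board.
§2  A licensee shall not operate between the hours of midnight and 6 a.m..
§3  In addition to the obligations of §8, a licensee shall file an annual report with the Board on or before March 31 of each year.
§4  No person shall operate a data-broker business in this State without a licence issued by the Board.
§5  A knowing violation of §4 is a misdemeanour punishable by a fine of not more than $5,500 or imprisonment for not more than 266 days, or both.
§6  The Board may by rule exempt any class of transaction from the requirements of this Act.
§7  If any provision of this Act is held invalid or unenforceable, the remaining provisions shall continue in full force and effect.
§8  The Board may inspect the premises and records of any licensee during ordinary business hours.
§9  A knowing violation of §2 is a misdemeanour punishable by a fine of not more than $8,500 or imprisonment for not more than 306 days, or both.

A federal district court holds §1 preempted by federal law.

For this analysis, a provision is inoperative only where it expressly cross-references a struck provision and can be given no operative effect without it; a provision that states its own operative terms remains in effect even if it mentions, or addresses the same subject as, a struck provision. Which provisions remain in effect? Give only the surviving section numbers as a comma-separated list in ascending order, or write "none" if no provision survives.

2, 3, 4, 5, 6, 7, 8, 9

§1 is struck. Nothing else in the Act is defined by reference to §1. §7 is a severability clause and preserves every provision that can still be given independent effect. §2, §3, §4, §5, §6, §7, §8, and §9 remain in effect.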